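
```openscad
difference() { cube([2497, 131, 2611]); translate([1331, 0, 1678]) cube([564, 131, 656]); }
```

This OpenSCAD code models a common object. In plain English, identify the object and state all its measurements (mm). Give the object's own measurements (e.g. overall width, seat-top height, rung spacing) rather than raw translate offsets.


A wall 2497 mm long (x), 131 mm thick (y), 2611 mm tall, with a rectangular window opening cut through it. The opening is 564 mm wide and 656 mm tall; its sill is at z = 1678 mm and its near (−x) edge is 1331 mm from the wall's −x end. The opening passes through the full wall thickness.


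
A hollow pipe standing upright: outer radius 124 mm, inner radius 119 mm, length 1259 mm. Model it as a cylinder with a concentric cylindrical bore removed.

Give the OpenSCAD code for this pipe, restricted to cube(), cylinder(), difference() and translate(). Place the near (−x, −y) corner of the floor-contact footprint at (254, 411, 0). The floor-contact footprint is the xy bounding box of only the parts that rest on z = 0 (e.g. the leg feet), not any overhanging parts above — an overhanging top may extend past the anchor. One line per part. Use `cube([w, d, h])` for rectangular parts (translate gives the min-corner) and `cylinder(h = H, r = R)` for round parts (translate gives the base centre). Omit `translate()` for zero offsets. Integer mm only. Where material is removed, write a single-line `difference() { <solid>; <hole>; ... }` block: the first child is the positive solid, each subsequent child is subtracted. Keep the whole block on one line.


difference() { translate([378, 535, 0]) cylinder(h = 1259, r = 124); translate([378, 535, 0]) cylinder(h = 1259, r = 119); }


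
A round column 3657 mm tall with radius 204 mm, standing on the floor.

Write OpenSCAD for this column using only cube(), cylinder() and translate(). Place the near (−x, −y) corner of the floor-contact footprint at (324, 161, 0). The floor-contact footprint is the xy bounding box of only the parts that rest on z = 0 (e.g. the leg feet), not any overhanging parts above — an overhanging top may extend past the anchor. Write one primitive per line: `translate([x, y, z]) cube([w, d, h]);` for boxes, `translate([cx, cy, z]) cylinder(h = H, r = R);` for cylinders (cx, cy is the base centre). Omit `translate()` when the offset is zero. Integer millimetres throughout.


translate([528, 365, 0]) cylinder(h = 3657, r = 204);


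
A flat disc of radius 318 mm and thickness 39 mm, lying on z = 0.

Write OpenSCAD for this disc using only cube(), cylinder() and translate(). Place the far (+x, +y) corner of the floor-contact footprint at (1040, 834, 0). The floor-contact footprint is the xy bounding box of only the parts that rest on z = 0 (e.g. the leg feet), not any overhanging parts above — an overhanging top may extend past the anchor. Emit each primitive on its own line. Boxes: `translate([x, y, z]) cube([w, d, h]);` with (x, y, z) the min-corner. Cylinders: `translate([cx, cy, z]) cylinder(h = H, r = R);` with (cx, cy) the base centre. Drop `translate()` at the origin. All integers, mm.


translate([722, 516, 0]) cylinder(h = 39, r = 318);


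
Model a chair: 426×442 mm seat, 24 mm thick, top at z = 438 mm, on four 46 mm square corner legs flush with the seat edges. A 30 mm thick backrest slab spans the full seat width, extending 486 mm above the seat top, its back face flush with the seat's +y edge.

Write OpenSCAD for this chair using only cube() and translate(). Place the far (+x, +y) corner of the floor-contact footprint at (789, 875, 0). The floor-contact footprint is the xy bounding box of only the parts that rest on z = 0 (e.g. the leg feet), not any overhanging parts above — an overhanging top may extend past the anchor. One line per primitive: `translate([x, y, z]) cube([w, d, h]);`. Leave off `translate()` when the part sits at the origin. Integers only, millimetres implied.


// leg_h = 438 - 24 = 414
translate([363, 433, 414]) cube([426, 442, 24]);
translate([363, 433, 0]) cube([46, 46, 414]);
translate([743, 433, 0]) cube([46, 46, 414]);
translate([363, 829, 0]) cube([46, 46, 414]);
translate([743, 829, 0]) cube([46, 46, 414]);
translate([363, 845, 438]) cube([426, 30, 486]);


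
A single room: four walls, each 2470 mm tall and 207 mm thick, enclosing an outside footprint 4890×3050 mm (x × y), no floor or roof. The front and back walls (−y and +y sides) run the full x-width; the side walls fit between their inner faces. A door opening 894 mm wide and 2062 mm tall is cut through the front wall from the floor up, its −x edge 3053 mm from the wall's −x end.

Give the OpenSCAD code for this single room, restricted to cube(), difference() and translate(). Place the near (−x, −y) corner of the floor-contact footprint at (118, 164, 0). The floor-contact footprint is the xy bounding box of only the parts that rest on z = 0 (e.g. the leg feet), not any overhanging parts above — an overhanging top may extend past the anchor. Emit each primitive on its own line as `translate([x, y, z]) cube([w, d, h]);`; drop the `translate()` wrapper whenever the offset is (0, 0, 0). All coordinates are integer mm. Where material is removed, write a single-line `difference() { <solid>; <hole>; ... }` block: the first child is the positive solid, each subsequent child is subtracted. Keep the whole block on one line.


difference() { translate([118, 164, 0]) cube([4890, 207, 2470]); translate([3171, 164, 0]) cube([894, 207, 2062]); }
translate([118, 3007, 0]) cube([4890, 207, 2470]);
translate([118, 371, 0]) cube([207, 2636, 2470]);
translate([4801, 371, 0]) cube([207, 2636, 2470]);


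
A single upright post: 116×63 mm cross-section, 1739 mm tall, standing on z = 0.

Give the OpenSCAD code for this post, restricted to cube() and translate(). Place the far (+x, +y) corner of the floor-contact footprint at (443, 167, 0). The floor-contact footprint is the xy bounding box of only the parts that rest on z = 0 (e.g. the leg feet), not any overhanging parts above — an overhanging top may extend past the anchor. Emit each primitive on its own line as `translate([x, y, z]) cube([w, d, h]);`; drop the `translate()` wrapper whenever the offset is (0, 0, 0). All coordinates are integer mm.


translate([327, 104, 0]) cube([116, 63, 1739]);


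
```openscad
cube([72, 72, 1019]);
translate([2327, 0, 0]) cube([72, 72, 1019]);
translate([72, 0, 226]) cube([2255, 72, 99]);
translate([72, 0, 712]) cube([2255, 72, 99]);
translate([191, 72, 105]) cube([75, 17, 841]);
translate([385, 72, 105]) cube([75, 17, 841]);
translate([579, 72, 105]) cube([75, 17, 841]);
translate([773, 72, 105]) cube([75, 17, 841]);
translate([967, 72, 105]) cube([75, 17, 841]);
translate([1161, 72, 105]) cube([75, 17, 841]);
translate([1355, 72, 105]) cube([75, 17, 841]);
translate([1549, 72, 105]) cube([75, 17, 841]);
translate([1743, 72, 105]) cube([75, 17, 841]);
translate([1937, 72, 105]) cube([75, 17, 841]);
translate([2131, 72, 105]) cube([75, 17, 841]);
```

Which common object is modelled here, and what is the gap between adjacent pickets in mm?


A fence section. The picket gap is 119 mm.

Two posts, two rails, 11 pickets — a fence section. Span 2255 mm holds 11 pickets of 75 mm with 12 equal gaps: ⌊(2255 − 11·75) / 12⌋ = 119 mm.


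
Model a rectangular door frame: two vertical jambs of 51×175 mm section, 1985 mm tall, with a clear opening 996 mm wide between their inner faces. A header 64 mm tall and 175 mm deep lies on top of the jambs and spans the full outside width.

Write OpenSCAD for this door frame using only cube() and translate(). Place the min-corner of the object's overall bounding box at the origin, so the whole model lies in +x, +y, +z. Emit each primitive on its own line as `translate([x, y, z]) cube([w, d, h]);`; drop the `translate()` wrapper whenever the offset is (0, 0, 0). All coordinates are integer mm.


cube([51, 175, 1985]);
translate([1047, 0, 0]) cube([51, 175, 1985]);
translate([0, 0, 1985]) cube([1098, 175, 64]);


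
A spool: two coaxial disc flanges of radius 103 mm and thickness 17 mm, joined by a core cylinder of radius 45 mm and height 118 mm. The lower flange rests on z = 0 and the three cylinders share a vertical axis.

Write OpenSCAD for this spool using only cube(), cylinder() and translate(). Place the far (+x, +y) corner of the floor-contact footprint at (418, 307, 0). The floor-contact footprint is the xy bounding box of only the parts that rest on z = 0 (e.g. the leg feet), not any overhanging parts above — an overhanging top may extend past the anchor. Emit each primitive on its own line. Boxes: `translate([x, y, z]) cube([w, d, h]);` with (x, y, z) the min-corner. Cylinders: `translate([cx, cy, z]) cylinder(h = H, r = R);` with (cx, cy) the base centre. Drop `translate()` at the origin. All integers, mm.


translate([315, 204, 0]) cylinder(h = 17, r = 103);
translate([315, 204, 17]) cylinder(h = 118, r = 45);
translate([315, 204, 135]) cylinder(h = 17, r = 103);


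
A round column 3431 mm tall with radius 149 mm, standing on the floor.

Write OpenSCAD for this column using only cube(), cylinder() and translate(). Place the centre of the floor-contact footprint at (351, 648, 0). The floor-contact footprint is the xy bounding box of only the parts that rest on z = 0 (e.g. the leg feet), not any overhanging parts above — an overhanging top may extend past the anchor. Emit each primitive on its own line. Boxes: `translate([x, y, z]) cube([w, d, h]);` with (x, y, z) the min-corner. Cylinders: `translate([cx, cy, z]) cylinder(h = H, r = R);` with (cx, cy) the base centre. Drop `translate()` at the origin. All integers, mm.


translate([351, 648, 0]) cylinder(h = 3431, r = 149);


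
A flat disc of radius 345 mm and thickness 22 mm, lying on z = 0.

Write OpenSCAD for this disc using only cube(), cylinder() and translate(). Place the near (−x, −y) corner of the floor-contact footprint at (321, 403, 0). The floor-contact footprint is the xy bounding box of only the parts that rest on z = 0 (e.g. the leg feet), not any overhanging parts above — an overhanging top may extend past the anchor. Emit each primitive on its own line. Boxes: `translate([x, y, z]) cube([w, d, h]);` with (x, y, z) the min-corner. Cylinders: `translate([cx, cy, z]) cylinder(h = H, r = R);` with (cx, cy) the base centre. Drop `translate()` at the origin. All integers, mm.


translate([666, 748, 0]) cylinder(h = 22, r = 345);


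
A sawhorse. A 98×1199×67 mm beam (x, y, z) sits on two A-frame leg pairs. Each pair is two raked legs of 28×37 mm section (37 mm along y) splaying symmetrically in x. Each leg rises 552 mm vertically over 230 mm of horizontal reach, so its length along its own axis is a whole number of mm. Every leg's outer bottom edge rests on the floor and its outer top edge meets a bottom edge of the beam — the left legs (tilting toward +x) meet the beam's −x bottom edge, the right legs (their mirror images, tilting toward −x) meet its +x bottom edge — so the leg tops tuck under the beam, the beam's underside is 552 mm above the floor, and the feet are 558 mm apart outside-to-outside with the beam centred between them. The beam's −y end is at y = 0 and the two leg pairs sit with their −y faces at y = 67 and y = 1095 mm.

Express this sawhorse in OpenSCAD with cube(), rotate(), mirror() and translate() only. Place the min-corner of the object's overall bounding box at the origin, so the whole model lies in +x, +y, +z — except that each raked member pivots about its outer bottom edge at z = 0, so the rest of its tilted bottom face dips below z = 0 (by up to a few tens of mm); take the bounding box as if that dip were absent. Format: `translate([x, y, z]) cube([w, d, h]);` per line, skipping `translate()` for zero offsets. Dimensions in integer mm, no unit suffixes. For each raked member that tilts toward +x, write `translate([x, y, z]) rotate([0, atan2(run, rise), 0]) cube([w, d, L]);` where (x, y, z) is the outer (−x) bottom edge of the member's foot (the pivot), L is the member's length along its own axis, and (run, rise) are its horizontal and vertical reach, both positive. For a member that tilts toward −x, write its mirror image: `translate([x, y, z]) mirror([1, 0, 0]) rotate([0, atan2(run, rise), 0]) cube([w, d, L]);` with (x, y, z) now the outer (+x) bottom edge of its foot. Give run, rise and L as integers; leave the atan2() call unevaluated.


translate([230, 0, 552]) cube([98, 1199, 67]);
translate([0, 67, 0]) rotate([0, atan2(230, 552), 0]) cube([28, 37, 598]);
translate([558, 67, 0]) mirror([1, 0, 0]) rotate([0, atan2(230, 552), 0]) cube([28, 37, 598]);
translate([0, 1095, 0]) rotate([0, atan2(230, 552), 0]) cube([28, 37, 598]);
translate([558, 1095, 0]) mirror([1, 0, 0]) rotate([0, atan2(230, 552), 0]) cube([28, 37, 598]);


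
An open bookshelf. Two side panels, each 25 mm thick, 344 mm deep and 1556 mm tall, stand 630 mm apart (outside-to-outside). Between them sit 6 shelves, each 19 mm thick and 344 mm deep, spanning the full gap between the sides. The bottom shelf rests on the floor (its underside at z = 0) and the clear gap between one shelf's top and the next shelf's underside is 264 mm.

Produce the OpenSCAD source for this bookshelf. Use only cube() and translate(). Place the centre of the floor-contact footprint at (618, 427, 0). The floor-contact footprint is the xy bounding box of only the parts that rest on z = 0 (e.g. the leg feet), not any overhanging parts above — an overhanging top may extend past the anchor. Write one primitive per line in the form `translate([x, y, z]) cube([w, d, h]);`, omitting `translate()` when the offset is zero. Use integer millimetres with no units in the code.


translate([303, 255, 0]) cube([25, 344, 1556]);
translate([908, 255, 0]) cube([25, 344, 1556]);
translate([328, 255, 0]) cube([580, 344, 19]);
translate([328, 255, 283]) cube([580, 344, 19]);
translate([328, 255, 566]) cube([580, 344, 19]);
translate([328, 255, 849]) cube([580, 344, 19]);
translate([328, 255, 1132]) cube([580, 344, 19]);
translate([328, 255, 1415]) cube([580, 344, 19]);


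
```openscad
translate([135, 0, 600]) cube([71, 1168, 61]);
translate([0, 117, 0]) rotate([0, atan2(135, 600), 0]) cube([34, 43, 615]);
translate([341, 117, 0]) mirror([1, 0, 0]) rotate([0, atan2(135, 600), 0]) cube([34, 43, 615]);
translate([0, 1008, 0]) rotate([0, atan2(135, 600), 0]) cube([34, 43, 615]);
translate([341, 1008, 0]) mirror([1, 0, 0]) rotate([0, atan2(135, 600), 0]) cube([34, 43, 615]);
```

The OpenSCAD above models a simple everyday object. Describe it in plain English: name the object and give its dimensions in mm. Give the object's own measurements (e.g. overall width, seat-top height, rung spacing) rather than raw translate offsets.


A sawhorse. A 71×1168×61 mm beam (x, y, z) sits on two A-frame leg pairs. Each pair is two raked legs of 34×43 mm section (43 mm along y) splaying symmetrically in x. Each leg rises 600 mm vertically over 135 mm of horizontal reach and is 615 mm long along its own axis. Every leg's outer bottom edge rests on the floor and its outer top edge meets a bottom edge of the beam — the left legs (tilting toward +x) meet the beam's −x bottom edge, the right legs (their mirror images, tilting toward −x) meet its +x bottom edge — so the leg tops tuck under the beam, the beam's underside is 600 mm above the floor, and the feet are 341 mm apart outside-to-outside with the beam centred between them. The two leg pairs are set in 117 mm from either end of the beam.


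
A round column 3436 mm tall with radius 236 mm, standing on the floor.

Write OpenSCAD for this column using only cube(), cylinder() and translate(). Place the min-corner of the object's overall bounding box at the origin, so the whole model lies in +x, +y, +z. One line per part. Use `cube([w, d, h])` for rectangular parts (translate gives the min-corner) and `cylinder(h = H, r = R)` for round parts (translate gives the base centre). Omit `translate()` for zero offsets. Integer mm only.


translate([236, 236, 0]) cylinder(h = 3436, r = 236);


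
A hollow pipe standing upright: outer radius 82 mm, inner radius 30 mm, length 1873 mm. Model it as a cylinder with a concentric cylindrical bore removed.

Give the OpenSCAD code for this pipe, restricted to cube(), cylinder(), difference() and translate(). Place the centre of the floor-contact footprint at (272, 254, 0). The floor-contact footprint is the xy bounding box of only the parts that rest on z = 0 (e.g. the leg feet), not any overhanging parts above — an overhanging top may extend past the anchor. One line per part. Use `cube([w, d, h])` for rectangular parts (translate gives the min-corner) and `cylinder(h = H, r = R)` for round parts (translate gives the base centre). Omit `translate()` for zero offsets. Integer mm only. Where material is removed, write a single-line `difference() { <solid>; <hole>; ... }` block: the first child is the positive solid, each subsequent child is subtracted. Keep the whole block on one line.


difference() { translate([272, 254, 0]) cylinder(h = 1873, r = 82); translate([272, 254, 0]) cylinder(h = 1873, r = 30); }


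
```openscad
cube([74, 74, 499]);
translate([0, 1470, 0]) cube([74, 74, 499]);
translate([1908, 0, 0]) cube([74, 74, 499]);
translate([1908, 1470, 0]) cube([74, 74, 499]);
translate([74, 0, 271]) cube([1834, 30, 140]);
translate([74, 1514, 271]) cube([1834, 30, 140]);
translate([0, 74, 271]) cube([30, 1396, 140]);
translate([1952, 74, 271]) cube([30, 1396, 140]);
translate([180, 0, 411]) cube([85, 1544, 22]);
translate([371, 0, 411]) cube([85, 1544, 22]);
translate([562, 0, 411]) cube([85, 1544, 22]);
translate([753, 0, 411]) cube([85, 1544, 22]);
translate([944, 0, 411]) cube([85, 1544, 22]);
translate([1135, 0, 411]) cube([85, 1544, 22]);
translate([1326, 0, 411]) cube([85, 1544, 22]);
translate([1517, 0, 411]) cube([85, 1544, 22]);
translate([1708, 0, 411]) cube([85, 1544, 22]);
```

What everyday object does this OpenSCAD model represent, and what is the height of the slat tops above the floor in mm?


A bed frame. The slat-top height is 433 mm.

Four posts, four rails, and a row of slats — a bed frame. Slats sit on the rails at z = 271 + 140 = 411; with slat thickness 22, the top is 433 mm.


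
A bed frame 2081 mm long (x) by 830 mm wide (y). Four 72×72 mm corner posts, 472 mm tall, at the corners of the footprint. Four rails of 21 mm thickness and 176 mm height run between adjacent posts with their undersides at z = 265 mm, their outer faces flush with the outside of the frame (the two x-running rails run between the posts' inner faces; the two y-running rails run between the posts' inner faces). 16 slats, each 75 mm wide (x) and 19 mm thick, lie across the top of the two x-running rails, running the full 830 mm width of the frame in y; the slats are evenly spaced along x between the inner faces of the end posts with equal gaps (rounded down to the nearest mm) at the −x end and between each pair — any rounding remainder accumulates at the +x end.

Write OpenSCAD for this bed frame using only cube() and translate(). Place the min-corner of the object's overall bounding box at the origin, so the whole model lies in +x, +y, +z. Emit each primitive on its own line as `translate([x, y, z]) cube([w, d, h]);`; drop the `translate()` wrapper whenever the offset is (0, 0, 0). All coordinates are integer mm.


cube([72, 72, 472]);
translate([0, 758, 0]) cube([72, 72, 472]);
translate([2009, 0, 0]) cube([72, 72, 472]);
translate([2009, 758, 0]) cube([72, 72, 472]);
translate([72, 0, 265]) cube([1937, 21, 176]);
translate([72, 809, 265]) cube([1937, 21, 176]);
translate([0, 72, 265]) cube([21, 686, 176]);
translate([2060, 72, 265]) cube([21, 686, 176]);
translate([115, 0, 441]) cube([75, 830, 19]);
translate([233, 0, 441]) cube([75, 830, 19]);
translate([351, 0, 441]) cube([75, 830, 19]);
translate([469, 0, 441]) cube([75, 830, 19]);
translate([587, 0, 441]) cube([75, 830, 19]);
translate([705, 0, 441]) cube([75, 830, 19]);
translate([823, 0, 441]) cube([75, 830, 19]);
translate([941, 0, 441]) cube([75, 830, 19]);
translate([1059, 0, 441]) cube([75, 830, 19]);
translate([1177, 0, 441]) cube([75, 830, 19]);
translate([1295, 0, 441]) cube([75, 830, 19]);
translate([1413, 0, 441]) cube([75, 830, 19]);
translate([1531, 0, 441]) cube([75, 830, 19]);
translate([1649, 0, 441]) cube([75, 830, 19]);
translate([1767, 0, 441]) cube([75, 830, 19]);
translate([1885, 0, 441]) cube([75, 830, 19]);


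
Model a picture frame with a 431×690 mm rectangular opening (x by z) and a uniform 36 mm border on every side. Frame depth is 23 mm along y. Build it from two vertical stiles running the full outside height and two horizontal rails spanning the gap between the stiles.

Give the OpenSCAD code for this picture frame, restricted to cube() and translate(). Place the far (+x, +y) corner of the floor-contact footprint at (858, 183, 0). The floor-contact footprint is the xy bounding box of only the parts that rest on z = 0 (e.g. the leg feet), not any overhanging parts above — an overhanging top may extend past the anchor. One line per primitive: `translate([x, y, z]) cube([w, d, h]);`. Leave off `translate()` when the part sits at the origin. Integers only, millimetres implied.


translate([355, 160, 0]) cube([36, 23, 762]);
translate([822, 160, 0]) cube([36, 23, 762]);
translate([391, 160, 0]) cube([431, 23, 36]);
translate([391, 160, 726]) cube([431, 23, 36]);


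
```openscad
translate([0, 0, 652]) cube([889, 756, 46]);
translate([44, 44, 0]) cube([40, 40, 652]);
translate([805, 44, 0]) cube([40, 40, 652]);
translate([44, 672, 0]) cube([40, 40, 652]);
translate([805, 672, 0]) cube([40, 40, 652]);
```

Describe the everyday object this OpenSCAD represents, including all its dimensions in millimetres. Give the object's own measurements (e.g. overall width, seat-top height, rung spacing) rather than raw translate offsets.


A table: top 889 mm (x) × 756 mm (y), 46 mm thick, upper face at z = 698 mm, on four 40×40 mm square legs, each inset 44 mm from the nearest pair of top edges from z = 0 to the bottom of the top.


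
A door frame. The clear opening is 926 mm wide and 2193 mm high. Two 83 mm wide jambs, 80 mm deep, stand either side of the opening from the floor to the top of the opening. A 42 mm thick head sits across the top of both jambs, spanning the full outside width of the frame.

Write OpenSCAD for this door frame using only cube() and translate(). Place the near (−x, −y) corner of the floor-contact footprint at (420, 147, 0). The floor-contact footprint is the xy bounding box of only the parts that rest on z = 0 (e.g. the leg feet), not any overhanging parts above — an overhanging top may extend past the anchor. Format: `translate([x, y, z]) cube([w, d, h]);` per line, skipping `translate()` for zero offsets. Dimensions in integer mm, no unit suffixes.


translate([420, 147, 0]) cube([83, 80, 2193]);
translate([1429, 147, 0]) cube([83, 80, 2193]);
translate([420, 147, 2193]) cube([1092, 80, 42]);


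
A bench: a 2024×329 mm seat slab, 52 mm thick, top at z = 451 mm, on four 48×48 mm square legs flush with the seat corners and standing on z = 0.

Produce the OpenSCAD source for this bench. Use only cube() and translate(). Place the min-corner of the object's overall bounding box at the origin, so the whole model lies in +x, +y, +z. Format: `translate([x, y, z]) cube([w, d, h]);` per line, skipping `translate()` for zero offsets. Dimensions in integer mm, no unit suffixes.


translate([0, 0, 399]) cube([2024, 329, 52]);
cube([48, 48, 399]);
translate([0, 281, 0]) cube([48, 48, 399]);
translate([1976, 0, 0]) cube([48, 48, 399]);
translate([1976, 281, 0]) cube([48, 48, 399]);


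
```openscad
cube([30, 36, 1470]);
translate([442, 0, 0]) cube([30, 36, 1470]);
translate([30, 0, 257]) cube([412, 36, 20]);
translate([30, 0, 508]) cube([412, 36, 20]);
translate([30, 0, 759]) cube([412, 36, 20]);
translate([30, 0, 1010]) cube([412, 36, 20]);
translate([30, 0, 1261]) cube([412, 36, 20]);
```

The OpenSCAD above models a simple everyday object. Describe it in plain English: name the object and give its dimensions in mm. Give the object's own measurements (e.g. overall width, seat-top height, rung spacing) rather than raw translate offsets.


A straight ladder. Two 30×36 mm vertical rails, 1470 mm tall, stand 472 mm apart (outside-to-outside) with their front faces coplanar on the −y side. 5 rungs, each 36 mm deep and 20 mm tall, span between the inner faces of the rails, front faces flush with the rails. The lowest rung's underside is at z = 257 mm and rungs are spaced 251 mm apart (underside to underside).


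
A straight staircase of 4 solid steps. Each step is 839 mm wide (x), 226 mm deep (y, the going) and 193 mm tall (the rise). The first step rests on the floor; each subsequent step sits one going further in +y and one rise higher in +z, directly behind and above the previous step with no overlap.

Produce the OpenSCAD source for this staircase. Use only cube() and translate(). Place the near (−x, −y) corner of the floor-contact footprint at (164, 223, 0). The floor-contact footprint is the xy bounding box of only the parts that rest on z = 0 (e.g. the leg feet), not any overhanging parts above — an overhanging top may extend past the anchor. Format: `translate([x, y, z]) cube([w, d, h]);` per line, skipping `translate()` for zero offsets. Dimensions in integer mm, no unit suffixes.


translate([164, 223, 0]) cube([839, 226, 193]);
translate([164, 449, 193]) cube([839, 226, 193]);
translate([164, 675, 386]) cube([839, 226, 193]);
translate([164, 901, 579]) cube([839, 226, 193]);


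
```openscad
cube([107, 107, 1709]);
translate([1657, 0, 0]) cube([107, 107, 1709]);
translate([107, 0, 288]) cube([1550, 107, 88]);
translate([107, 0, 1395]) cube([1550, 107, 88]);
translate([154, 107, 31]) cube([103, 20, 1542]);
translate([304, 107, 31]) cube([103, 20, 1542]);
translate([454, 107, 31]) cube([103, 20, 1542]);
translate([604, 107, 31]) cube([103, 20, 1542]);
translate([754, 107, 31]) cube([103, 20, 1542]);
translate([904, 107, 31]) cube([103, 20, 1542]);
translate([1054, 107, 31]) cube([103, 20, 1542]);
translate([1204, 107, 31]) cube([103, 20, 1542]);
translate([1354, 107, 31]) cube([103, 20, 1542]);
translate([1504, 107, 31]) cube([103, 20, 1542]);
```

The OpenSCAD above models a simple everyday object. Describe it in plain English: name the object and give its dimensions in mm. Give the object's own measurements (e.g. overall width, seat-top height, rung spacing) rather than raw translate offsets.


A fence section. Two 107×107 mm posts, 1709 mm tall, stand on the floor with a clear span of 1550 mm between their inner faces. Two horizontal rails of 107×88 mm section span the gap between the posts with their undersides at z = 288 mm and z = 1395 mm, flush with the posts' −y face. 10 pickets, each 103 mm wide, 20 mm thick and 1542 mm tall, are fixed to the +y face of the rails with their bottoms at z = 31 mm, spaced across the span with a 47 mm gap after the −x post and between neighbouring pickets, with 50 mm left before the +x post.


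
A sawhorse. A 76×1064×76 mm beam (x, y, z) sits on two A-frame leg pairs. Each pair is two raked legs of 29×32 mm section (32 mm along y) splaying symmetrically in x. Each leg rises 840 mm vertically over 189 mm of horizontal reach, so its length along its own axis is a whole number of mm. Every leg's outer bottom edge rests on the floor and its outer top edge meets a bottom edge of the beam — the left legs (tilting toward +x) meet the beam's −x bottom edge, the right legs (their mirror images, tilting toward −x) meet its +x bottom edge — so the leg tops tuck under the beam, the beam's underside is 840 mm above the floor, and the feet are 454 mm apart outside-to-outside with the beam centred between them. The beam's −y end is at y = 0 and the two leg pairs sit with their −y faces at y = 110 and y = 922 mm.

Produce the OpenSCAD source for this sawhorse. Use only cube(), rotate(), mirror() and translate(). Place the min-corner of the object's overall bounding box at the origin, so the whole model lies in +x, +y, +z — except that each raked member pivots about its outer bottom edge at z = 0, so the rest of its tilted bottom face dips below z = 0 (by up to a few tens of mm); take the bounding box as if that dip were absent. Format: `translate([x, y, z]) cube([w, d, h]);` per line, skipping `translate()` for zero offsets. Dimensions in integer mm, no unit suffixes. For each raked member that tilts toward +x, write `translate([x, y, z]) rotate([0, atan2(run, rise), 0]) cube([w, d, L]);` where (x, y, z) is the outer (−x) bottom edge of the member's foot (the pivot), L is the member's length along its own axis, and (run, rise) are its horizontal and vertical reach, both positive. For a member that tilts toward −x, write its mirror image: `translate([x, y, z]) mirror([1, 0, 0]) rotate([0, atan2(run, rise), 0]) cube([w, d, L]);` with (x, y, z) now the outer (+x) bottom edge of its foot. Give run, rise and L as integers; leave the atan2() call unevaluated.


translate([189, 0, 840]) cube([76, 1064, 76]);
translate([0, 110, 0]) rotate([0, atan2(189, 840), 0]) cube([29, 32, 861]);
translate([454, 110, 0]) mirror([1, 0, 0]) rotate([0, atan2(189, 840), 0]) cube([29, 32, 861]);
translate([0, 922, 0]) rotate([0, atan2(189, 840), 0]) cube([29, 32, 861]);
translate([454, 922, 0]) mirror([1, 0, 0]) rotate([0, atan2(189, 840), 0]) cube([29, 32, 861]);


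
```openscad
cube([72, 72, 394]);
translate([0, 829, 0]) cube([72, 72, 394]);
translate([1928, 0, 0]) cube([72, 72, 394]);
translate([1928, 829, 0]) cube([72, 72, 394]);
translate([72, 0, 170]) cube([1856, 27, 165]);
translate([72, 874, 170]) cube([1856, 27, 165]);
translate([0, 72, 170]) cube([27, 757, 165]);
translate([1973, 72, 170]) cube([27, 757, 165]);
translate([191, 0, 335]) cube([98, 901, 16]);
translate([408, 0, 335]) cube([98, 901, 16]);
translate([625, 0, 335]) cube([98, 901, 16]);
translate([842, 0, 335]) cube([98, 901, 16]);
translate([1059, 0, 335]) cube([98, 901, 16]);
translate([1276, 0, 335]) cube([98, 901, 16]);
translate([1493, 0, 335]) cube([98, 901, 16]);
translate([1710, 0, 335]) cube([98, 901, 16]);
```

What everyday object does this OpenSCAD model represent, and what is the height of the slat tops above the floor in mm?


A bed frame. The slat-top height is 351 mm.

Four posts, four rails, and a row of slats — a bed frame. Slats sit on the rails at z = 170 + 165 = 335; with slat thickness 16, the top is 351 mm.


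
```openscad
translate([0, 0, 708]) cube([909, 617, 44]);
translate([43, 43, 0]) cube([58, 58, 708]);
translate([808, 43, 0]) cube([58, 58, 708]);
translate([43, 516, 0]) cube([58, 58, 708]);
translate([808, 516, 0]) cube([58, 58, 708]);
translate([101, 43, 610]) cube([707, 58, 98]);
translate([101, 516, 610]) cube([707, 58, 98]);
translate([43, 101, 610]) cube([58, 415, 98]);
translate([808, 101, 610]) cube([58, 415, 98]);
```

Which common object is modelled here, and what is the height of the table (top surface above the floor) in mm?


A table. The table height is 752 mm.

A 909×617×44 slab sits at z = 708 on four 58 mm square posts — a table. The top surface is at 708 + 44 = 752 mm.


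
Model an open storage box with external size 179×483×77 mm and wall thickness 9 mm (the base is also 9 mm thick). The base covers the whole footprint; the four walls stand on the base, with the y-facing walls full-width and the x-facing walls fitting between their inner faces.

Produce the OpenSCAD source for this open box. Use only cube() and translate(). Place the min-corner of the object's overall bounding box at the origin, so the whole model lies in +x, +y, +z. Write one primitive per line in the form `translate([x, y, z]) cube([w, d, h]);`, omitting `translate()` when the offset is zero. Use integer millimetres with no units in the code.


cube([179, 483, 9]);
translate([0, 0, 9]) cube([179, 9, 68]);
translate([0, 474, 9]) cube([179, 9, 68]);
translate([0, 9, 9]) cube([9, 465, 68]);
translate([170, 9, 9]) cube([9, 465, 68]);


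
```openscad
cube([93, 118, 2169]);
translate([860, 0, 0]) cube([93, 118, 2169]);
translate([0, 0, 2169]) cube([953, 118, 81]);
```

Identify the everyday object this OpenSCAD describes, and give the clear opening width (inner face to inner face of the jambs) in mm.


A door frame. The clear opening width is 767 mm.

Two 2169 mm tall posts with a header on top — a door frame. The left jamb is 93 mm wide at x = 0; the right jamb starts at x = 860. The clear opening is 860 − 93 = 767 mm.


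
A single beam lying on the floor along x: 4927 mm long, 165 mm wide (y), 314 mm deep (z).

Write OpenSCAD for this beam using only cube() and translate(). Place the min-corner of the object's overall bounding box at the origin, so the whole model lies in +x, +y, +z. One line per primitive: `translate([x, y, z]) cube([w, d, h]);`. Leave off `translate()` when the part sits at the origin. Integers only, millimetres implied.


cube([4927, 165, 314]);


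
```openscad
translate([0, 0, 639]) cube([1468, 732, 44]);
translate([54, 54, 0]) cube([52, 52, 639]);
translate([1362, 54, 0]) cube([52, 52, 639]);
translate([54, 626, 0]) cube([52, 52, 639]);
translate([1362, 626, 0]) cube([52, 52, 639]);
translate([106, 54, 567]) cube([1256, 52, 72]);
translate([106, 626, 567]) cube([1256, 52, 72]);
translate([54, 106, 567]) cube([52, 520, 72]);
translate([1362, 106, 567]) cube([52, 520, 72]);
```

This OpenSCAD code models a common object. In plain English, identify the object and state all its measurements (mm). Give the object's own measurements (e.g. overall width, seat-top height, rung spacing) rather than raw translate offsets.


A rectangular dining table. The top is 1468×732×44 mm with its upper surface at z = 683 mm. It stands on four 52×52 mm square legs, each inset 54 mm from the nearest pair of top edges, running from the floor to the underside of the top. Four apron rails, 52 mm thick and 72 mm tall, run between adjacent legs with their top edges flush with the underside of the top and their outer faces flush with the legs' outer faces.


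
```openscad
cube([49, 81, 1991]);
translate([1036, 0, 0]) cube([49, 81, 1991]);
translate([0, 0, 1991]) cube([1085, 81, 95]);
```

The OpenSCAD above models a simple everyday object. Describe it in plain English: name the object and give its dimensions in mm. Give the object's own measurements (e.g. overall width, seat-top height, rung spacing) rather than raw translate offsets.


A door frame. The clear opening is 987 mm wide and 1991 mm high. Two 49 mm wide jambs, 81 mm deep, stand either side of the opening from the floor to the top of the opening. A 95 mm thick head sits across the top of both jambs, spanning the full outside width of the frame.


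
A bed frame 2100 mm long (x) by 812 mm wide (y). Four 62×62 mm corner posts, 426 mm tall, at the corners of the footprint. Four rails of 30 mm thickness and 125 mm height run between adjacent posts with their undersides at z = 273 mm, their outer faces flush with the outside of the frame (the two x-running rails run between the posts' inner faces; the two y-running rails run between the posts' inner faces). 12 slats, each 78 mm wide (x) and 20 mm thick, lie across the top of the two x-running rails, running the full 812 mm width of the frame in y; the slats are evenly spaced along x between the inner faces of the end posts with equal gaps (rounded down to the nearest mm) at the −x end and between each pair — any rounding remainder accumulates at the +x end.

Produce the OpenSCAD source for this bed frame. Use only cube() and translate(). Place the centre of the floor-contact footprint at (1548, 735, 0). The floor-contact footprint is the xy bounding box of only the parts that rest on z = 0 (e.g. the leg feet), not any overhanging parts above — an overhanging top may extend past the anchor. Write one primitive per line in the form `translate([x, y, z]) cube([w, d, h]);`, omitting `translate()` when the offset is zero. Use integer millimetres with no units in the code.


translate([498, 329, 0]) cube([62, 62, 426]);
translate([498, 1079, 0]) cube([62, 62, 426]);
translate([2536, 329, 0]) cube([62, 62, 426]);
translate([2536, 1079, 0]) cube([62, 62, 426]);
translate([560, 329, 273]) cube([1976, 30, 125]);
translate([560, 1111, 273]) cube([1976, 30, 125]);
translate([498, 391, 273]) cube([30, 688, 125]);
translate([2568, 391, 273]) cube([30, 688, 125]);
translate([640, 329, 398]) cube([78, 812, 20]);
translate([798, 329, 398]) cube([78, 812, 20]);
translate([956, 329, 398]) cube([78, 812, 20]);
translate([1114, 329, 398]) cube([78, 812, 20]);
translate([1272, 329, 398]) cube([78, 812, 20]);
translate([1430, 329, 398]) cube([78, 812, 20]);
translate([1588, 329, 398]) cube([78, 812, 20]);
translate([1746, 329, 398]) cube([78, 812, 20]);
translate([1904, 329, 398]) cube([78, 812, 20]);
translate([2062, 329, 398]) cube([78, 812, 20]);
translate([2220, 329, 398]) cube([78, 812, 20]);
translate([2378, 329, 398]) cube([78, 812, 20]);


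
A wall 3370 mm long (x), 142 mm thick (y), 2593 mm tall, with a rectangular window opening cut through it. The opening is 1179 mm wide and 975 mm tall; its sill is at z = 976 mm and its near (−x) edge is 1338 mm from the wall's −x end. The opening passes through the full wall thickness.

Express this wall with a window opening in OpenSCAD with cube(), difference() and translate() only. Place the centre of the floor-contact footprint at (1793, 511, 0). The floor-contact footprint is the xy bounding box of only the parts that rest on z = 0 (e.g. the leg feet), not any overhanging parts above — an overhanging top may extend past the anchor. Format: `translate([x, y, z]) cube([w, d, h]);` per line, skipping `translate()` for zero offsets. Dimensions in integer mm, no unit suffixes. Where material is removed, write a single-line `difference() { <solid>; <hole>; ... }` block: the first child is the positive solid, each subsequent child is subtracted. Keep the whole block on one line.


difference() { translate([108, 440, 0]) cube([3370, 142, 2593]); translate([1446, 440, 976]) cube([1179, 142, 975]); }


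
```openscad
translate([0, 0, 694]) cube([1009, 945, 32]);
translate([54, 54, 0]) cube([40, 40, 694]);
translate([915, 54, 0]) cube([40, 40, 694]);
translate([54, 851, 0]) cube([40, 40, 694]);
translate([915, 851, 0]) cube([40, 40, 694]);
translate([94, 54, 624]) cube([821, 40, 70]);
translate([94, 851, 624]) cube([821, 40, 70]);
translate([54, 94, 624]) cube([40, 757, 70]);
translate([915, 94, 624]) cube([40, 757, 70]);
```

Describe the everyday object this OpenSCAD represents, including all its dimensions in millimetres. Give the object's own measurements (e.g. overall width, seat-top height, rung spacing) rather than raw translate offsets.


A rectangular dining table. The top is 1009×945×32 mm with its upper surface at z = 726 mm. It stands on four 40×40 mm square legs, each inset 54 mm from the nearest pair of top edges, running from the floor to the underside of the top. Four apron rails, 40 mm thick and 70 mm tall, run between adjacent legs with their top edges flush with the underside of the top and their outer faces flush with the legs' outer faces.


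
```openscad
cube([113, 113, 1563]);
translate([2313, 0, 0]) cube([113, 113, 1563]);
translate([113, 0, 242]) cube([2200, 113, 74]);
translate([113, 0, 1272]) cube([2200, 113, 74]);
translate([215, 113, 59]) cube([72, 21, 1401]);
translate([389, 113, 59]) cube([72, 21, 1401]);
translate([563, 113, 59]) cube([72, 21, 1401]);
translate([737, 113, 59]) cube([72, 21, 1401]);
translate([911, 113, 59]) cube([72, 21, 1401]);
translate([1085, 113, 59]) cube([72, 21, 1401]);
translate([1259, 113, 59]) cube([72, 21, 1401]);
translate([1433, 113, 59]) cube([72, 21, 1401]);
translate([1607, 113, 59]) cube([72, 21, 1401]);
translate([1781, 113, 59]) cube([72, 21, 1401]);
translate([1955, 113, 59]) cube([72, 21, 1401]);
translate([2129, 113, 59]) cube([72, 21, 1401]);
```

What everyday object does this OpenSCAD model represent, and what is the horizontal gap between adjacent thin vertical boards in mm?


A fence section. The picket gap is 102 mm.

Two posts, two rails, 12 pickets — a fence section. Span 2200 mm holds 12 pickets of 72 mm with 13 equal gaps: ⌊(2200 − 12·72) / 13⌋ = 102 mm.
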